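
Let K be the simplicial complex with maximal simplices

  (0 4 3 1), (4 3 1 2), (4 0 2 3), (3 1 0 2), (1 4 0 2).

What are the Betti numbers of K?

We work with the vertex ordering 0 < 1 < 2 < 3 < 4. The simplices of K, each written with vertices in increasing order, are:

  0-simplices (5): [0], [1], [2], [3], [4]
  1-simplices (10): [0,1], [0,2], [0,3], [0,4], [1,2], [1,3], [1,4], [2,3], [2,4], [3,4]
  2-simplices (10): [0,1,2], [0,1,3], [0,1,4], [0,2,3], [0,2,4], [0,3,4], [1,2,3], [1,2,4], [1,3,4], [2,3,4]
  3-simplices (5): [0,1,2,3], [0,1,2,4], [0,1,3,4], [0,2,3,4], [1,2,3,4]

so the chain groups are C_0 ≅ Z^5, C_1 ≅ Z^10, C_2 ≅ Z^10, C_3 ≅ Z^5.

Boundary ∂_1: C_1 → C_0 maps an edge to its endpoints' difference, ∂[p,q] = q − p. For instance
  ∂[0,1] = [1] − [0].
The 5×10 boundary matrix has rank 4 and Smith normal form diag(1,1,1,1).

The boundary map ∂_2: C_2 → C_1 sends each 2-simplex [p,q,r] to [q,r] − [p,r] + [p,q]. For instance
  ∂[0,2,3] = [2,3] − [0,3] + [0,2],
  ∂[0,2,4] = [2,4] − [0,4] + [0,2].
The resulting 10×10 matrix has rank 6, and its Smith normal form has invariant factors (1,1,1,1,1,1).

∂_3: C_3 → C_2 sends each 3-simplex σ to the alternating sum Σ_i (−1)^i (σ with its i-th vertex removed). For instance
  ∂[0,1,3,4] = [1,3,4] − [0,3,4] + [0,1,4] − [0,1,3],
  ∂[0,1,2,3] = [1,2,3] − [0,2,3] + [0,1,3] − [0,1,2].
This gives a 10×5 integer matrix of rank 4; reducing to Smith normal form yields diagonal entries (1,1,1,1).

Now H_k = ker ∂_k / im ∂_{k+1}, so:

  H_0: rank C_0 − rank ∂_1 = 5 − 4 = 1, and the invariant factors of ∂_1 are all 1, so H_0 = Z.
  H_1: rank ker ∂_1 − rank ∂_2 = (10 − 4) − 6 = 0, and the invariant factors of ∂_2 are all 1, so H_1 = 0.
  H_2: rank ker ∂_2 − rank ∂_3 = (10 − 6) − 4 = 0, and the invariant factors of ∂_3 are all 1, so H_2 = 0.
  H_3: rank ker ∂_3 − rank ∂_4 = (5 − 4) − 0 = 1, and there is no ∂_4, so H_3 = Z.

As a check, the Euler characteristic is 5 − 10 + 10 − 5 = 0, which agrees with 1 − 0 + 0 − 1 = 0.

Hence the Betti numbers are b_0 = 1, b_1 = 0, b_2 = 0, b_3 = 1.

b_0 = 1, b_1 = 0, b_2 = 0, b_3 = 1.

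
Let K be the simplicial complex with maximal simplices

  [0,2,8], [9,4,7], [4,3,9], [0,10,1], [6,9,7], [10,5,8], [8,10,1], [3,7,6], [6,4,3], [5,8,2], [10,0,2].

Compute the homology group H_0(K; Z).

We work with the vertex ordering 0 < 1 < 2 < 3 < 4 < 5 < 6 < 7 < 8 < 9 < 10. The simplices of K, each written with vertices in increasing order, are:

  0-simplices (11): [0], [1], [2], [3], [4], [5], [6], [7], [8], [9], [10]
  1-simplices (22): [0,1], [0,2], [0,8], [0,10], [1,8], [1,10], [2,5], [2,8], [2,10], [3,4], [3,6], [3,7], [3,9], [4,6], [4,7], [4,9], [5,8], [5,10], [6,7], [6,9], [7,9], [8,10]
  2-simplices (11): [0,1,10], [0,2,8], [0,2,10], [1,8,10], [2,5,8], [3,4,6], [3,4,9], [3,6,7], [4,7,9], [5,8,10], [6,7,9]

so the chain groups are C_0 ≅ Z^11, C_1 ≅ Z^22, C_2 ≅ Z^11.

∂_1: C_1 → C_0 sends each edge [p,q] (with p < q) to q − p.
The resulting 11×22 matrix has rank 9, and its Smith normal form has invariant factors (1,1,1,1,1,1,1,1,1).

The boundary map ∂_2: C_2 → C_1 acts by ∂[p,q,r] = [q,r] − [p,r] + [p,q]. For instance
  ∂[3,4,9] = [4,9] − [3,9] + [3,4],
  ∂[0,1,10] = [1,10] − [0,10] + [0,1].
This gives a 22×11 integer matrix of rank 11; reducing to Smith normal form yields diagonal entries (1,1,1,1,1,1,1,1,1,1,1).

From H_k ≅ ker(∂_k) / im(∂_{k+1}) we obtain:

  H_0: rank C_0 − rank ∂_1 = 11 − 9 = 2, and the invariant factors of ∂_1 are all 1, so H_0 = Z^2.

H_0 ≅ Z^2.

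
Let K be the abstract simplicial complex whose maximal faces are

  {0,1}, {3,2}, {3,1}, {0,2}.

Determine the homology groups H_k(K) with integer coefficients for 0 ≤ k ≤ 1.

Order the vertices as 0 < 1 < 2 < 3. Listing each simplex with vertices in this order, K has dimension 1 with simplices:

  0-simplices (4): [0], [1], [2], [3]
  1-simplices (4): [0,1], [0,2], [1,3], [2,3]

so the chain groups are C_0 ≅ Z^4, C_1 ≅ Z^4.

The boundary map ∂_1: C_1 → C_0 maps an edge to its endpoints' difference, ∂[p,q] = q − p.
As a 4×4 matrix over Z this has rank 3, with invariant factors (1,1,1).

Now H_k = ker ∂_k / im ∂_{k+1}, so:

  H_0: rank C_0 − rank ∂_1 = 4 − 3 = 1, and the invariant factors of ∂_1 are all 1, so H_0 = Z.
  H_1: rank ker ∂_1 − rank ∂_2 = (4 − 3) − 0 = 1, and there is no ∂_2, so H_1 = Z.

H_0 = Z,  H_1 = Z.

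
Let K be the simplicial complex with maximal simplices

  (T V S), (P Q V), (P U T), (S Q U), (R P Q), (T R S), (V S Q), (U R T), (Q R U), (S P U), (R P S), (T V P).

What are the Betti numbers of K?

b_0 = 1, b_1 = 0, b_2 = 0.

Fix the vertex order P < Q < R < S < T < U < V and write every simplex with vertices in increasing order. Then dim K = 2 and the simplices of K are:

  0-simplices (7): P, Q, R, S, T, U, V
  1-simplices (18): PQ, PR, PS, PT, PU, PV, QR, QS, QU, QV, RS, RT, RU, ST, SU, SV, TU, TV
  2-simplices (12): PQR, PQV, PRS, PSU, PTU, PTV, QRU, QSU, QSV, RST, RTU, STV

giving chain groups C_0 ≅ Z^7, C_1 ≅ Z^18, C_2 ≅ Z^12.

∂_1: C_1 → C_0 is given by ∂[p,q] = [q] − [p]. For instance
  ∂QV = V − Q.
The resulting 7×18 matrix has rank 6, and its Smith normal form has invariant factors (1,1,1,1,1,1).

The boundary map ∂_2: C_2 → C_1 maps a triangle to the signed sum of its edges. For instance
  ∂RST = ST − RT + RS,
  ∂PTU = TU − PU + PT.
The resulting 18×12 matrix has rank 12, and its Smith normal form has invariant factors (1,1,1,1,1,1,1,1,1,1,1,2).

Now H_k = ker ∂_k / im ∂_{k+1}, so:

  H_0: rank C_0 − rank ∂_1 = 7 − 6 = 1, and the invariant factors of ∂_1 are all 1, so H_0 ≅ Z.
  H_1: rank ker ∂_1 − rank ∂_2 = (18 − 6) − 12 = 0, and ∂_2 has invariant factor 2 > 1, so H_1 ≅ Z/2Z.
  H_2: rank ker ∂_2 − rank ∂_3 = (12 − 12) − 0 = 0, and there is no ∂_3, so H_2 ≅ 0.

As a check, the Euler characteristic is 7 − 18 + 12 = 1, which agrees with 1 − 0 + 0 = 1.

Hence the Betti numbers are b_0 = 1, b_1 = 0, b_2 = 0.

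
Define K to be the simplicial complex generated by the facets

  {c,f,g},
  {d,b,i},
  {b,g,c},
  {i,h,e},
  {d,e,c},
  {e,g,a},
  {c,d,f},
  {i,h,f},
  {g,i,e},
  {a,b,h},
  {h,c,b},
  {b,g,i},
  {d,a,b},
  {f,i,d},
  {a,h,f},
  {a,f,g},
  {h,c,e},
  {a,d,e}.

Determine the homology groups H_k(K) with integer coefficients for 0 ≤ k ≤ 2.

H_0 = Z,  H_1 = Z^2,  H_2 = Z.

Fix the vertex order a < b < c < d < e < f < g < h < i and write every simplex with vertices in increasing order. Then dim K = 2 and the simplices of K are:

  0-simplices (9): a, b, c, d, e, f, g, h, i
  1-simplices (27): ab, ad, ae, af, ag, ah, bc, bd, bg, bh, bi, cd, ce, cf, cg, ch, de, df, di, eg, eh, ei, fg, fh, fi, gi, hi
  2-simplices (18): abd, abh, ade, aeg, afg, afh, bcg, bch, bdi, bgi, cde, cdf, ceh, cfg, dfi, egi, ehi, fhi

giving chain groups C_0 ≅ Z^9, C_1 ≅ Z^27, C_2 ≅ Z^18.

Boundary ∂_1: C_1 → C_0 is given by ∂[p,q] = [q] − [p]. For instance
  ∂bg = g − b.
As a 9×27 matrix over Z this has rank 8, with invariant factors (1,1,1,1,1,1,1,1).

Boundary ∂_2: C_2 → C_1 maps a triangle to the signed sum of its edges. For instance
  ∂abh = bh − ah + ab,
  ∂bch = ch − bh + bc.
This gives a 27×18 integer matrix of rank 17; reducing to Smith normal form yields diagonal entries (1,1,1,1,1,1,1,1,1,1,1,1,1,1,1,1,1).

From H_k ≅ ker(∂_k) / im(∂_{k+1}) we obtain:

  H_0: rank C_0 − rank ∂_1 = 9 − 8 = 1, and the invariant factors of ∂_1 are all 1, so H_0 ≅ Z.
  H_1: rank ker ∂_1 − rank ∂_2 = (27 − 8) − 17 = 2, and the invariant factors of ∂_2 are all 1, so H_1 ≅ Z^2.
  H_2: rank ker ∂_2 − rank ∂_3 = (18 − 17) − 0 = 1, and there is no ∂_3, so H_2 ≅ Z.

As a check, the Euler characteristic is 9 − 27 + 18 = 0, which agrees with 1 − 2 + 1 = 0.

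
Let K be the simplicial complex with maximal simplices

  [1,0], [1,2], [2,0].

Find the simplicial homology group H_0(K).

H_0 ≅ Z.

Order the vertices as 0 < 1 < 2. Listing each simplex with vertices in this order, K has dimension 1 with simplices:

  0-simplices (3): [0], [1], [2]
  1-simplices (3): [0,1], [0,2], [1,2]

Hence C_0 ≅ Z^3, C_1 ≅ Z^3.

The boundary map ∂_1: C_1 → C_0 is given by ∂[p,q] = [q] − [p]. For instance
  ∂[0,2] = [2] − [0].
As a 3×3 matrix over Z this has rank 2, with invariant factors (1,1).

Now H_k = ker ∂_k / im ∂_{k+1}, so:

  H_0: rank C_0 − rank ∂_1 = 3 − 2 = 1, and the invariant factors of ∂_1 are all 1, so H_0 ≅ Z.

(K is a triangulation of the circle S^1.)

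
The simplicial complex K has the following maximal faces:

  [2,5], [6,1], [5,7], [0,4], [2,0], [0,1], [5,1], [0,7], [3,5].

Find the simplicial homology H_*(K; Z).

Fix the vertex order 0 < 1 < 2 < 3 < 4 < 5 < 6 < 7 and write every simplex with vertices in increasing order. Then dim K = 1 and the simplices of K are:

  0-simplices (8): [0], [1], [2], [3], [4], [5], [6], [7]
  1-simplices (9): [0,1], [0,2], [0,4], [0,7], [1,5], [1,6], [2,5], [3,5], [5,7]

giving chain groups C_0 ≅ Z^8, C_1 ≅ Z^9.

The boundary map ∂_1: C_1 → C_0 maps an edge to its endpoints' difference, ∂[p,q] = q − p.
This gives a 8×9 integer matrix of rank 7; reducing to Smith normal form yields diagonal entries (1,1,1,1,1,1,1).

Now H_k = ker ∂_k / im ∂_{k+1}, so:

  H_0: rank C_0 − rank ∂_1 = 8 − 7 = 1, and the invariant factors of ∂_1 are all 1, so H_0 ≅ Z.
  H_1: rank ker ∂_1 − rank ∂_2 = (9 − 7) − 0 = 2, and there is no ∂_2, so H_1 ≅ Z^2.

H_0 ≅ Z,  H_1 ≅ Z^2.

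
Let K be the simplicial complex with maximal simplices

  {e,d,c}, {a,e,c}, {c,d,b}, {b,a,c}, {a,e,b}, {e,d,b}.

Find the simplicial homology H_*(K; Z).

Order the vertices as a < b < c < d < e. Listing each simplex with vertices in this order, K has dimension 2 with simplices:

  0-simplices (5): a, b, c, d, e
  1-simplices (9): ab, ac, ae, bc, bd, be, cd, ce, de
  2-simplices (6): abc, abe, ace, bcd, bde, cde

so the chain groups are C_0 ≅ Z^5, C_1 ≅ Z^9, C_2 ≅ Z^6.

Boundary ∂_1: C_1 → C_0 maps an edge to its endpoints' difference, ∂[p,q] = q − p. For instance
  ∂be = e − b.
The 5×9 boundary matrix has rank 4 and Smith normal form diag(1,1,1,1).

Boundary ∂_2: C_2 → C_1 sends each 2-simplex [p,q,r] to [q,r] − [p,r] + [p,q]. For instance
  ∂cde = de − ce + cd,
  ∂bcd = cd − bd + bc.
This gives a 9×6 integer matrix of rank 5; reducing to Smith normal form yields diagonal entries (1,1,1,1,1).

From H_k ≅ ker(∂_k) / im(∂_{k+1}) we obtain:

  H_0: rank C_0 − rank ∂_1 = 5 − 4 = 1, and the invariant factors of ∂_1 are all 1, so H_0 ≅ Z.
  H_1: rank ker ∂_1 − rank ∂_2 = (9 − 4) − 5 = 0, and the invariant factors of ∂_2 are all 1, so H_1 ≅ 0.
  H_2: rank ker ∂_2 − rank ∂_3 = (6 − 5) − 0 = 1, and there is no ∂_3, so H_2 ≅ Z.

H_0 = Z,  H_1 = 0,  H_2 = Z.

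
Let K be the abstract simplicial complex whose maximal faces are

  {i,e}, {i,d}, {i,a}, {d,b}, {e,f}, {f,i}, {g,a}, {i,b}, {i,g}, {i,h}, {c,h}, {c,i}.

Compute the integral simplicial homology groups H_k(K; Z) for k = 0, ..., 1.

Take the total order a < b < c < d < e < f < g < h < i on the vertex set. Then K (dimension 1) consists of the simplices:

  0-simplices (9): a, b, c, d, e, f, g, h, i
  1-simplices (12): ag, ai, bd, bi, ch, ci, di, ef, ei, fi, gi, hi

giving chain groups C_0 ≅ Z^9, C_1 ≅ Z^12.

∂_1: C_1 → C_0 maps an edge to its endpoints' difference, ∂[p,q] = q − p.
The resulting 9×12 matrix has rank 8, and its Smith normal form has invariant factors (1,1,1,1,1,1,1,1).

Reading off H_k = ker ∂_k / im ∂_{k+1}:

  H_0: rank C_0 − rank ∂_1 = 9 − 8 = 1, and the invariant factors of ∂_1 are all 1, so H_0 = Z.
  H_1: rank ker ∂_1 − rank ∂_2 = (12 − 8) − 0 = 4, and there is no ∂_2, so H_1 = Z^4.

H_0 ≅ Z,  H_1 ≅ Z^4.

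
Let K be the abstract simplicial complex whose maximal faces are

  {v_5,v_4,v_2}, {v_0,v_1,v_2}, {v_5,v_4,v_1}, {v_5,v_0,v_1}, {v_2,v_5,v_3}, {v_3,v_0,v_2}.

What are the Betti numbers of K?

b_0 = 1, b_1 = 1, b_2 = 0.

We work with the vertex ordering v_0 < v_1 < v_2 < v_3 < v_4 < v_5. The simplices of K, each written with vertices in increasing order, are:

  0-simplices (6): [v_0], [v_1], [v_2], [v_3], [v_4], [v_5]
  1-simplices (12): [v_0,v_1], [v_0,v_2], [v_0,v_3], [v_0,v_5], [v_1,v_2], [v_1,v_4], [v_1,v_5], [v_2,v_3], [v_2,v_4], [v_2,v_5], [v_3,v_5], [v_4,v_5]
  2-simplices (6): [v_0,v_1,v_2], [v_0,v_1,v_5], [v_0,v_2,v_3], [v_1,v_4,v_5], [v_2,v_3,v_5], [v_2,v_4,v_5]

Hence C_0 ≅ Z^6, C_1 ≅ Z^12, C_2 ≅ Z^6.

The boundary map ∂_1: C_1 → C_0 maps an edge to its endpoints' difference, ∂[p,q] = q − p.
The resulting 6×12 matrix has rank 5, and its Smith normal form has invariant factors (1,1,1,1,1).

Boundary ∂_2: C_2 → C_1 sends each 2-simplex [p,q,r] to [q,r] − [p,r] + [p,q]. For instance
  ∂[v_1,v_4,v_5] = [v_4,v_5] − [v_1,v_5] + [v_1,v_4],
  ∂[v_0,v_2,v_3] = [v_2,v_3] − [v_0,v_3] + [v_0,v_2].
The 12×6 boundary matrix has rank 6 and Smith normal form diag(1,1,1,1,1,1).

Reading off H_k = ker ∂_k / im ∂_{k+1}:

  H_0: rank C_0 − rank ∂_1 = 6 − 5 = 1, and the invariant factors of ∂_1 are all 1, so H_0 = Z.
  H_1: rank ker ∂_1 − rank ∂_2 = (12 − 5) − 6 = 1, and the invariant factors of ∂_2 are all 1, so H_1 = Z.
  H_2: rank ker ∂_2 − rank ∂_3 = (6 − 6) − 0 = 0, and there is no ∂_3, so H_2 = 0.

Hence the Betti numbers are b_0 = 1, b_1 = 1, b_2 = 0.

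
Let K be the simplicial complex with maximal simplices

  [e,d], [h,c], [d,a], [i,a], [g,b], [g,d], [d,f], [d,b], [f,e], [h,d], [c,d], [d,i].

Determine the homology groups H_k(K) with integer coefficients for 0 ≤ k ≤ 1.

We work with the vertex ordering a < b < c < d < e < f < g < h < i. The simplices of K, each written with vertices in increasing order, are:

  0-simplices (9): a, b, c, d, e, f, g, h, i
  1-simplices (12): ad, ai, bd, bg, cd, ch, de, df, dg, dh, di, ef

giving chain groups C_0 ≅ Z^9, C_1 ≅ Z^12.

The boundary map ∂_1: C_1 → C_0 sends each edge [p,q] (with p < q) to q − p.
This gives a 9×12 integer matrix of rank 8; reducing to Smith normal form yields diagonal entries (1,1,1,1,1,1,1,1).

Reading off H_k = ker ∂_k / im ∂_{k+1}:

  H_0: rank C_0 − rank ∂_1 = 9 − 8 = 1, and the invariant factors of ∂_1 are all 1, so H_0 = Z.
  H_1: rank ker ∂_1 − rank ∂_2 = (12 − 8) − 0 = 4, and there is no ∂_2, so H_1 = Z^4.

H_0 ≅ Z,  H_1 ≅ Z^4.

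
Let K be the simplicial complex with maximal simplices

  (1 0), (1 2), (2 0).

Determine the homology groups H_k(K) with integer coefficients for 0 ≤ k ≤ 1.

H_0 ≅ Z,  H_1 ≅ Z.

Order the vertices as 0 < 1 < 2. Listing each simplex with vertices in this order, K has dimension 1 with simplices:

  0-simplices (3): [0], [1], [2]
  1-simplices (3): [0,1], [0,2], [1,2]

Hence C_0 ≅ Z^3, C_1 ≅ Z^3.

The boundary map ∂_1: C_1 → C_0 maps an edge to its endpoints' difference, ∂[p,q] = q − p.
This gives a 3×3 integer matrix of rank 2; reducing to Smith normal form yields diagonal entries (1,1).

Reading off H_k = ker ∂_k / im ∂_{k+1}:

  H_0: rank C_0 − rank ∂_1 = 3 − 2 = 1, and the invariant factors of ∂_1 are all 1, so H_0 = Z.
  H_1: rank ker ∂_1 − rank ∂_2 = (3 − 2) − 0 = 1, and there is no ∂_2, so H_1 = Z.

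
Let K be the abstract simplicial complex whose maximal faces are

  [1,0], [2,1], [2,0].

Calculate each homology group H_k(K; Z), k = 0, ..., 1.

H_0 = Z,  H_1 = Z.

Order the vertices as 0 < 1 < 2. Listing each simplex with vertices in this order, K has dimension 1 with simplices:

  0-simplices (3): [0], [1], [2]
  1-simplices (3): [0,1], [0,2], [1,2]

Hence C_0 ≅ Z^3, C_1 ≅ Z^3.

∂_1: C_1 → C_0 is given by ∂[p,q] = [q] − [p]. For instance
  ∂[0,2] = [2] − [0].
This gives a 3×3 integer matrix of rank 2; reducing to Smith normal form yields diagonal entries (1,1).

Now H_k = ker ∂_k / im ∂_{k+1}, so:

  H_0: rank C_0 − rank ∂_1 = 3 − 2 = 1, and the invariant factors of ∂_1 are all 1, so H_0 = Z.
  H_1: rank ker ∂_1 − rank ∂_2 = (3 − 2) − 0 = 1, and there is no ∂_2, so H_1 = Z.

As a check, the Euler characteristic is 3 − 3 = 0, which agrees with 1 − 1 = 0.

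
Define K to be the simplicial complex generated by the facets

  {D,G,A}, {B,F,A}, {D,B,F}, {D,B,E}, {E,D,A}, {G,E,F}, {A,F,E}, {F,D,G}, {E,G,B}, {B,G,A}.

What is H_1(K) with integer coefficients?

Take the total order A < B < D < E < F < G on the vertex set. Then K (dimension 2) consists of the simplices:

  0-simplices (6): A, B, D, E, F, G
  1-simplices (15): AB, AD, AE, AF, AG, BD, BE, BF, BG, DE, DF, DG, EF, EG, FG
  2-simplices (10): ABF, ABG, ADE, ADG, AEF, BDE, BDF, BEG, DFG, EFG

giving chain groups C_0 ≅ Z^6, C_1 ≅ Z^15, C_2 ≅ Z^10.

Boundary ∂_1: C_1 → C_0 is given by ∂[p,q] = [q] − [p].
This gives a 6×15 integer matrix of rank 5; reducing to Smith normal form yields diagonal entries (1,1,1,1,1).

Boundary ∂_2: C_2 → C_1 maps a triangle to the signed sum of its edges. For instance
  ∂ADE = DE − AE + AD,
  ∂ADG = DG − AG + AD.
This gives a 15×10 integer matrix of rank 10; reducing to Smith normal form yields diagonal entries (1,1,1,1,1,1,1,1,1,2).

Computing H_k = (kernel of ∂_k) / (image of ∂_{k+1}):

  H_1: rank ker ∂_1 − rank ∂_2 = (15 − 5) − 10 = 0, and ∂_2 has invariant factor 2 > 1, so H_1 = Z/2.

H_1 = Z/2.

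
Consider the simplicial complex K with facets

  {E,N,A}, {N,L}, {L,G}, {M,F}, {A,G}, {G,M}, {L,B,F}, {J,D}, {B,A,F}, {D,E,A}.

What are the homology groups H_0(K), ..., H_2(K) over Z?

We work with the vertex ordering A < B < D < E < F < G < J < L < M < N. The simplices of K, each written with vertices in increasing order, are:

  0-simplices (10): A, B, D, E, F, G, J, L, M, N
  1-simplices (16): AB, AD, AE, AF, AG, AN, BF, BL, DE, DJ, EN, FL, FM, GL, GM, LN
  2-simplices (4): ABF, ADE, AEN, BFL

giving chain groups C_0 ≅ Z^10, C_1 ≅ Z^16, C_2 ≅ Z^4.

Boundary ∂_1: C_1 → C_0 maps an edge to its endpoints' difference, ∂[p,q] = q − p. For instance
  ∂AG = G − A.
This gives a 10×16 integer matrix of rank 9; reducing to Smith normal form yields diagonal entries (1,1,1,1,1,1,1,1,1).

The boundary map ∂_2: C_2 → C_1 acts by ∂[p,q,r] = [q,r] − [p,r] + [p,q]. For instance
  ∂ADE = DE − AE + AD,
  ∂BFL = FL − BL + BF.
The resulting 16×4 matrix has rank 4, and its Smith normal form has invariant factors (1,1,1,1).

Now H_k = ker ∂_k / im ∂_{k+1}, so:

  H_0: rank C_0 − rank ∂_1 = 10 − 9 = 1, and the invariant factors of ∂_1 are all 1, so H_0 ≅ Z.
  H_1: rank ker ∂_1 − rank ∂_2 = (16 − 9) − 4 = 3, and the invariant factors of ∂_2 are all 1, so H_1 ≅ Z^3.
  H_2: rank ker ∂_2 − rank ∂_3 = (4 − 4) − 0 = 0, and there is no ∂_3, so H_2 ≅ 0.

H_0 ≅ Z,  H_1 ≅ Z^3,  H_2 = 0.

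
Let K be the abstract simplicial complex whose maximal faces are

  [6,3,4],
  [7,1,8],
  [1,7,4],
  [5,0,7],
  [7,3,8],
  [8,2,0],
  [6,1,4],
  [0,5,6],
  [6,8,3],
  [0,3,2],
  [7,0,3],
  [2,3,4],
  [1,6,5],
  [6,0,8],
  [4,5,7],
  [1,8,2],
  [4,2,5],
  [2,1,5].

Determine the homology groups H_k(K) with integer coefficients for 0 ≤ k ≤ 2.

Order the vertices as 0 < 1 < 2 < 3 < 4 < 5 < 6 < 7 < 8. Listing each simplex with vertices in this order, K has dimension 2 with simplices:

  0-simplices (9): [0], [1], [2], [3], [4], [5], [6], [7], [8]
  1-simplices (27): (27 of them)
  2-simplices (18): [0,2,3], [0,2,8], [0,3,7], [0,5,6], [0,5,7], [0,6,8], [1,2,5], [1,2,8], [1,4,6], [1,4,7], [1,5,6], [1,7,8], [2,3,4], [2,4,5], [3,4,6], [3,6,8], [3,7,8], [4,5,7]

so the chain groups are C_0 ≅ Z^9, C_1 ≅ Z^27, C_2 ≅ Z^18.

The boundary map ∂_1: C_1 → C_0 sends each edge [p,q] (with p < q) to q − p.
As a 9×27 matrix over Z this has rank 8, with invariant factors (1,1,1,1,1,1,1,1).

∂_2: C_2 → C_1 maps a triangle to the signed sum of its edges. For instance
  ∂[1,4,7] = [4,7] − [1,7] + [1,4],
  ∂[2,4,5] = [4,5] − [2,5] + [2,4].
The resulting 27×18 matrix has rank 18, and its Smith normal form has invariant factors (1,1,1,1,1,1,1,1,1,1,1,1,1,1,1,1,1,2).

From H_k ≅ ker(∂_k) / im(∂_{k+1}) we obtain:

  H_0: rank C_0 − rank ∂_1 = 9 − 8 = 1, and the invariant factors of ∂_1 are all 1, so H_0 = Z.
  H_1: rank ker ∂_1 − rank ∂_2 = (27 − 8) − 18 = 1, and ∂_2 has invariant factor 2 > 1, so H_1 = Z ⊕ Z/2.
  H_2: rank ker ∂_2 − rank ∂_3 = (18 − 18) − 0 = 0, and there is no ∂_3, so H_2 = 0.

(K is a triangulation of the Klein bottle.)

H_0 ≅ Z,  H_1 ≅ Z ⊕ Z/2,  H_2 = 0.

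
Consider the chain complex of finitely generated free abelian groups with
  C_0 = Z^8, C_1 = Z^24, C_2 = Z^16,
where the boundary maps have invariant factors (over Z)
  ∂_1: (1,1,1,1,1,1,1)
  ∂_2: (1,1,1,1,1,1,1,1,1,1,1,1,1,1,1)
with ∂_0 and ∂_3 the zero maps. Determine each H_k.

H_0: b_0 = 8 − 0 − 7 = 1; torsion from ∂_1 factors > 1: none. So H_0 = Z.
H_1: b_1 = 24 − 7 − 15 = 2; torsion from ∂_2 factors > 1: none. So H_1 = Z^2.
H_2: b_2 = 16 − 15 − 0 = 1; torsion from ∂_3 factors > 1: none. So H_2 = Z.

H_0 = Z,  H_1 = Z^2,  H_2 = Z.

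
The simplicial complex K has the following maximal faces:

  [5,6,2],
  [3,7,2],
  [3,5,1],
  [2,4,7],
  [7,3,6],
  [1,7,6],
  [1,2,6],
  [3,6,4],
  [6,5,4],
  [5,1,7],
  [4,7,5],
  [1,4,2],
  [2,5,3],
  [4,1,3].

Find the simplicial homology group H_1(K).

Order the vertices as 1 < 2 < 3 < 4 < 5 < 6 < 7. Listing each simplex with vertices in this order, K has dimension 2 with simplices:

  0-simplices (7): [1], [2], [3], [4], [5], [6], [7]
  1-simplices (21): [1,2], [1,3], [1,4], [1,5], [1,6], [1,7], [2,3], [2,4], [2,5], [2,6], [2,7], [3,4], [3,5], [3,6], [3,7], [4,5], [4,6], [4,7], [5,6], [5,7], [6,7]
  2-simplices (14): [1,2,4], [1,2,6], [1,3,4], [1,3,5], [1,5,7], [1,6,7], [2,3,5], [2,3,7], [2,4,7], [2,5,6], [3,4,6], [3,6,7], [4,5,6], [4,5,7]

so the chain groups are C_0 ≅ Z^7, C_1 ≅ Z^21, C_2 ≅ Z^14.

Boundary ∂_1: C_1 → C_0 maps an edge to its endpoints' difference, ∂[p,q] = q − p.
The resulting 7×21 matrix has rank 6, and its Smith normal form has invariant factors (1,1,1,1,1,1).

Boundary ∂_2: C_2 → C_1 sends each 2-simplex [p,q,r] to [q,r] − [p,r] + [p,q]. For instance
  ∂[4,5,7] = [5,7] − [4,7] + [4,5],
  ∂[4,5,6] = [5,6] − [4,6] + [4,5].
The 21×14 boundary matrix has rank 13 and Smith normal form diag(1,1,1,1,1,1,1,1,1,1,1,1,1).

Reading off H_k = ker ∂_k / im ∂_{k+1}:

  H_1: rank ker ∂_1 − rank ∂_2 = (21 − 6) − 13 = 2, and the invariant factors of ∂_2 are all 1, so H_1 = Z^2.

H_1 ≅ Z^2.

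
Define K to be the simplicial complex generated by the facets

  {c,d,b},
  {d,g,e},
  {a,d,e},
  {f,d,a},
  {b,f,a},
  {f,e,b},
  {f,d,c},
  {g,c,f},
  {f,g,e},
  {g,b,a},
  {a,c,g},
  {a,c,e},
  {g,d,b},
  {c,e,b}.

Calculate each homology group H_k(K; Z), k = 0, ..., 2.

Order the vertices as a < b < c < d < e < f < g. Listing each simplex with vertices in this order, K has dimension 2 with simplices:

  0-simplices (7): a, b, c, d, e, f, g
  1-simplices (21): ab, ac, ad, ae, af, ag, bc, bd, be, bf, bg, cd, ce, cf, cg, de, df, dg, ef, eg, fg
  2-simplices (14): abf, abg, ace, acg, ade, adf, bcd, bce, bdg, bef, cdf, cfg, deg, efg

so the chain groups are C_0 ≅ Z^7, C_1 ≅ Z^21, C_2 ≅ Z^14.

∂_1: C_1 → C_0 maps an edge to its endpoints' difference, ∂[p,q] = q − p. For instance
  ∂bg = g − b.
This gives a 7×21 integer matrix of rank 6; reducing to Smith normal form yields diagonal entries (1,1,1,1,1,1).

The boundary map ∂_2: C_2 → C_1 sends each 2-simplex [p,q,r] to [q,r] − [p,r] + [p,q]. For instance
  ∂adf = df − af + ad,
  ∂bef = ef − bf + be.
The resulting 21×14 matrix has rank 13, and its Smith normal form has invariant factors (1,1,1,1,1,1,1,1,1,1,1,1,1).

Computing H_k = (kernel of ∂_k) / (image of ∂_{k+1}):

  H_0: rank C_0 − rank ∂_1 = 7 − 6 = 1, and the invariant factors of ∂_1 are all 1, so H_0 = Z.
  H_1: rank ker ∂_1 − rank ∂_2 = (21 − 6) − 13 = 2, and the invariant factors of ∂_2 are all 1, so H_1 = Z^2.
  H_2: rank ker ∂_2 − rank ∂_3 = (14 − 13) − 0 = 1, and there is no ∂_3, so H_2 = Z.

(K is a triangulation of the torus T^2.)

H_0 ≅ Z,  H_1 ≅ Z^2,  H_2 ≅ Z.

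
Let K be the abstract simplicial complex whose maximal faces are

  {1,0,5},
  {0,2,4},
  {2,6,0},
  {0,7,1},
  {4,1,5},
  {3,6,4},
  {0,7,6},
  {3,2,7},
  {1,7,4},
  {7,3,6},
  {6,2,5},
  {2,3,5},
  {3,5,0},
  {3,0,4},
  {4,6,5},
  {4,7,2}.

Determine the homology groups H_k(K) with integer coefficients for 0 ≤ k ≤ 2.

H_0 ≅ Z,  H_1 ≅ Z^2,  H_2 ≅ Z.

We work with the vertex ordering 0 < 1 < 2 < 3 < 4 < 5 < 6 < 7. The simplices of K, each written with vertices in increasing order, are:

  0-simplices (8): [0], [1], [2], [3], [4], [5], [6], [7]
  1-simplices (24): (24 of them)
  2-simplices (16): [0,1,5], [0,1,7], [0,2,4], [0,2,6], [0,3,4], [0,3,5], [0,6,7], [1,4,5], [1,4,7], [2,3,5], [2,3,7], [2,4,7], [2,5,6], [3,4,6], [3,6,7], [4,5,6]

Hence C_0 ≅ Z^8, C_1 ≅ Z^24, C_2 ≅ Z^16.

∂_1: C_1 → C_0 sends each edge [p,q] (with p < q) to q − p. For instance
  ∂[0,6] = [6] − [0].
The resulting 8×24 matrix has rank 7, and its Smith normal form has invariant factors (1,1,1,1,1,1,1).

Boundary ∂_2: C_2 → C_1 sends each 2-simplex [p,q,r] to [q,r] − [p,r] + [p,q]. For instance
  ∂[4,5,6] = [5,6] − [4,6] + [4,5],
  ∂[2,3,7] = [3,7] − [2,7] + [2,3].
The resulting 24×16 matrix has rank 15, and its Smith normal form has invariant factors (1,1,1,1,1,1,1,1,1,1,1,1,1,1,1).

Now H_k = ker ∂_k / im ∂_{k+1}, so:

  H_0: rank C_0 − rank ∂_1 = 8 − 7 = 1, and the invariant factors of ∂_1 are all 1, so H_0 = Z.
  H_1: rank ker ∂_1 − rank ∂_2 = (24 − 7) − 15 = 2, and the invariant factors of ∂_2 are all 1, so H_1 = Z^2.
  H_2: rank ker ∂_2 − rank ∂_3 = (16 − 15) − 0 = 1, and there is no ∂_3, so H_2 = Z.

As a check, the Euler characteristic is 8 − 24 + 16 = 0, which agrees with 1 − 2 + 1 = 0.
(K is a triangulation of the torus T^2.)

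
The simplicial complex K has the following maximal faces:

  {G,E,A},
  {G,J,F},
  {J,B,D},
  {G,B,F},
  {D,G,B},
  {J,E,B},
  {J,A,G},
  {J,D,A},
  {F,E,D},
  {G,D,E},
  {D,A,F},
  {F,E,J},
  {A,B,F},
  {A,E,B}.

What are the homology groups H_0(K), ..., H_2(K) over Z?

H_0 ≅ Z,  H_1 ≅ Z^2,  H_2 ≅ Z.

K has 7 vertices, 21 edges, 14 triangles.
rank ∂_0 = 0, rank ∂_1 = 6 ⇒ b_0 = 7 − 0 − 6 = 1; all invariant factors of ∂_1 are 1 so no torsion. So H_0 = Z.
rank ∂_1 = 6, rank ∂_2 = 13 ⇒ b_1 = 21 − 6 − 13 = 2; all invariant factors of ∂_2 are 1 so no torsion. So H_1 = Z^2.
rank ∂_2 = 13, rank ∂_3 = 0 ⇒ b_2 = 14 − 13 − 0 = 1. So H_2 = Z.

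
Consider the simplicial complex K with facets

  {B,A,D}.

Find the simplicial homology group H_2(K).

H_2 = 0.

We work with the vertex ordering A < B < D. The simplices of K, each written with vertices in increasing order, are:

  0-simplices (3): A, B, D
  1-simplices (3): AB, AD, BD
  2-simplices (1): ABD

Hence C_0 ≅ Z^3, C_1 ≅ Z^3, C_2 ≅ Z^1.

∂_1: C_1 → C_0 sends each edge [p,q] (with p < q) to q − p.
The 3×3 boundary matrix has rank 2 and Smith normal form diag(1,1).

The boundary map ∂_2: C_2 → C_1 maps a triangle to the signed sum of its edges. For instance
  ∂ABD = BD − AD + AB.
The 3×1 boundary matrix has rank 1 and Smith normal form diag(1).

From H_k ≅ ker(∂_k) / im(∂_{k+1}) we obtain:

  H_2: rank ker ∂_2 − rank ∂_3 = (1 − 1) − 0 = 0, and there is no ∂_3, so H_2 = 0.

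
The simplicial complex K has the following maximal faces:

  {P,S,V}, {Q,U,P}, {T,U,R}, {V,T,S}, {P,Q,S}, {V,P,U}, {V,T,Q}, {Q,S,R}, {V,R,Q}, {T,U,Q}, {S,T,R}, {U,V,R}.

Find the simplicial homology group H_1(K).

H_1 ≅ Z/2Z.

Fix the vertex order P < Q < R < S < T < U < V and write every simplex with vertices in increasing order. Then dim K = 2 and the simplices of K are:

  0-simplices (7): P, Q, R, S, T, U, V
  1-simplices (18): PQ, PS, PU, PV, QR, QS, QT, QU, QV, RS, RT, RU, RV, ST, SV, TU, TV, UV
  2-simplices (12): PQS, PQU, PSV, PUV, QRS, QRV, QTU, QTV, RST, RTU, RUV, STV

giving chain groups C_0 ≅ Z^7, C_1 ≅ Z^18, C_2 ≅ Z^12.

The boundary map ∂_1: C_1 → C_0 maps an edge to its endpoints' difference, ∂[p,q] = q − p.
As a 7×18 matrix over Z this has rank 6, with invariant factors (1,1,1,1,1,1).

∂_2: C_2 → C_1 maps a triangle to the signed sum of its edges. For instance
  ∂RTU = TU − RU + RT,
  ∂PSV = SV − PV + PS.
The 18×12 boundary matrix has rank 12 and Smith normal form diag(1,1,1,1,1,1,1,1,1,1,1,2).

Computing H_k = (kernel of ∂_k) / (image of ∂_{k+1}):

  H_1: rank ker ∂_1 − rank ∂_2 = (18 − 6) − 12 = 0, and ∂_2 has invariant factor 2 > 1, so H_1 = Z/2Z.

(K is a triangulation of the real projective plane RP^2.)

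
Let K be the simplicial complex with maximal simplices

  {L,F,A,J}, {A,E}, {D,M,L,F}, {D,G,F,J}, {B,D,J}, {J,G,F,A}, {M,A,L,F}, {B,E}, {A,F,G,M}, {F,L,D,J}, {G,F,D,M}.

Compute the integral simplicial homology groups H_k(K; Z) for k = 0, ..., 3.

K has 9 vertices, 22 edges, 21 triangles, 8 3-simplices.
rank ∂_0 = 0, rank ∂_1 = 8 ⇒ b_0 = 9 − 0 − 8 = 1; all invariant factors of ∂_1 are 1 so no torsion. So H_0 ≅ Z.
rank ∂_1 = 8, rank ∂_2 = 13 ⇒ b_1 = 22 − 8 − 13 = 1; all invariant factors of ∂_2 are 1 so no torsion. So H_1 ≅ Z.
rank ∂_2 = 13, rank ∂_3 = 8 ⇒ b_2 = 21 − 13 − 8 = 0; all invariant factors of ∂_3 are 1 so no torsion. So H_2 ≅ 0.
rank ∂_3 = 8, rank ∂_4 = 0 ⇒ b_3 = 8 − 8 − 0 = 0. So H_3 ≅ 0.

H_0 ≅ Z,  H_1 ≅ Z,  H_2 = 0,  H_3 = 0.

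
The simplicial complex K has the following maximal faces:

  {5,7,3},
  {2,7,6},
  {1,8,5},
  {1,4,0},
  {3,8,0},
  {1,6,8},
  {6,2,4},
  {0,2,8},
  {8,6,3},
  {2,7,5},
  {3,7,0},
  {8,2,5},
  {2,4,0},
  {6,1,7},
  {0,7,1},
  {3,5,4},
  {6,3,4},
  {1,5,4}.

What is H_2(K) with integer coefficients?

H_2 ≅ Z.

Fix the vertex order 0 < 1 < 2 < 3 < 4 < 5 < 6 < 7 < 8 and write every simplex with vertices in increasing order. Then dim K = 2 and the simplices of K are:

  0-simplices (9): [0], [1], [2], [3], [4], [5], [6], [7], [8]
  1-simplices (27): (27 of them)
  2-simplices (18): [0,1,4], [0,1,7], [0,2,4], [0,2,8], [0,3,7], [0,3,8], [1,4,5], [1,5,8], [1,6,7], [1,6,8], [2,4,6], [2,5,7], [2,5,8], [2,6,7], [3,4,5], [3,4,6], [3,5,7], [3,6,8]

Hence C_0 ≅ Z^9, C_1 ≅ Z^27, C_2 ≅ Z^18.

∂_1: C_1 → C_0 is given by ∂[p,q] = [q] − [p].
The resulting 9×27 matrix has rank 8, and its Smith normal form has invariant factors (1,1,1,1,1,1,1,1).

Boundary ∂_2: C_2 → C_1 sends each 2-simplex [p,q,r] to [q,r] − [p,r] + [p,q]. For instance
  ∂[2,5,7] = [5,7] − [2,7] + [2,5],
  ∂[2,4,6] = [4,6] − [2,6] + [2,4].
As a 27×18 matrix over Z this has rank 17, with invariant factors (1,1,1,1,1,1,1,1,1,1,1,1,1,1,1,1,1).

Reading off H_k = ker ∂_k / im ∂_{k+1}:

  H_2: rank ker ∂_2 − rank ∂_3 = (18 − 17) − 0 = 1, and there is no ∂_3, so H_2 ≅ Z.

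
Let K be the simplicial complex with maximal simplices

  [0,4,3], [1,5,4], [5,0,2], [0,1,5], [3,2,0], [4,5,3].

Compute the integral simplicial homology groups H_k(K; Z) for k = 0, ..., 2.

H_0 ≅ Z,  H_1 ≅ Z,  H_2 = 0.

Take the total order 0 < 1 < 2 < 3 < 4 < 5 on the vertex set. Then K (dimension 2) consists of the simplices:

  0-simplices (6): [0], [1], [2], [3], [4], [5]
  1-simplices (12): [0,1], [0,2], [0,3], [0,4], [0,5], [1,4], [1,5], [2,3], [2,5], [3,4], [3,5], [4,5]
  2-simplices (6): [0,1,5], [0,2,3], [0,2,5], [0,3,4], [1,4,5], [3,4,5]

giving chain groups C_0 ≅ Z^6, C_1 ≅ Z^12, C_2 ≅ Z^6.

Boundary ∂_1: C_1 → C_0 sends each edge [p,q] (with p < q) to q − p.
The 6×12 boundary matrix has rank 5 and Smith normal form diag(1,1,1,1,1).

∂_2: C_2 → C_1 sends each 2-simplex [p,q,r] to [q,r] − [p,r] + [p,q]. For instance
  ∂[0,2,5] = [2,5] − [0,5] + [0,2],
  ∂[3,4,5] = [4,5] − [3,5] + [3,4].
The 12×6 boundary matrix has rank 6 and Smith normal form diag(1,1,1,1,1,1).

Now H_k = ker ∂_k / im ∂_{k+1}, so:

  H_0: rank C_0 − rank ∂_1 = 6 − 5 = 1, and the invariant factors of ∂_1 are all 1, so H_0 ≅ Z.
  H_1: rank ker ∂_1 − rank ∂_2 = (12 − 5) − 6 = 1, and the invariant factors of ∂_2 are all 1, so H_1 ≅ Z.
  H_2: rank ker ∂_2 − rank ∂_3 = (6 − 6) − 0 = 0, and there is no ∂_3, so H_2 ≅ 0.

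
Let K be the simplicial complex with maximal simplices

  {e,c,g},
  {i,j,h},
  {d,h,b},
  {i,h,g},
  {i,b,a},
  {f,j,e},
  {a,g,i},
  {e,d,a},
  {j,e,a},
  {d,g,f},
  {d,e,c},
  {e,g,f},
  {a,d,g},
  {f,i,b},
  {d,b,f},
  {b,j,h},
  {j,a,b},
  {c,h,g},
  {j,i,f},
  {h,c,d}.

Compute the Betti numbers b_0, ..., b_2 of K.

Order the vertices as a < b < c < d < e < f < g < h < i < j. Listing each simplex with vertices in this order, K has dimension 2 with simplices:

  0-simplices (10): a, b, c, d, e, f, g, h, i, j
  1-simplices (30): ab, ad, ae, ag, ai, aj, bd, bf, bh, bi, bj, cd, ce, cg, ch, de, df, dg, dh, ef, eg, ej, fg, fi, fj, gh, gi, hi, hj, ij
  2-simplices (20): abi, abj, ade, adg, aej, agi, bdf, bdh, bfi, bhj, cde, cdh, ceg, cgh, dfg, efg, efj, fij, ghi, hij

Hence C_0 ≅ Z^10, C_1 ≅ Z^30, C_2 ≅ Z^20.

The boundary map ∂_1: C_1 → C_0 is given by ∂[p,q] = [q] − [p]. For instance
  ∂gh = h − g.
As a 10×30 matrix over Z this has rank 9, with invariant factors (1,1,1,1,1,1,1,1,1).

Boundary ∂_2: C_2 → C_1 sends each 2-simplex [p,q,r] to [q,r] − [p,r] + [p,q]. For instance
  ∂dfg = fg − dg + df,
  ∂adg = dg − ag + ad.
This gives a 30×20 integer matrix of rank 20; reducing to Smith normal form yields diagonal entries (1,1,1,1,1,1,1,1,1,1,1,1,1,1,1,1,1,1,1,2).

From H_k ≅ ker(∂_k) / im(∂_{k+1}) we obtain:

  H_0: rank C_0 − rank ∂_1 = 10 − 9 = 1, and the invariant factors of ∂_1 are all 1, so H_0 = Z.
  H_1: rank ker ∂_1 − rank ∂_2 = (30 − 9) − 20 = 1, and ∂_2 has invariant factor 2 > 1, so H_1 = Z ⊕ Z/2.
  H_2: rank ker ∂_2 − rank ∂_3 = (20 − 20) − 0 = 0, and there is no ∂_3, so H_2 = 0.

Hence the Betti numbers are b_0 = 1, b_1 = 1, b_2 = 0.

b_0 = 1, b_1 = 1, b_2 = 0.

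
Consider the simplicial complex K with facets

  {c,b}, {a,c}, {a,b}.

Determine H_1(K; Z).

H_1 ≅ Z.

K has 3 vertices, 3 edges.
rank ∂_1 = 2, rank ∂_2 = 0 ⇒ b_1 = 3 − 2 − 0 = 1. So H_1 ≅ Z.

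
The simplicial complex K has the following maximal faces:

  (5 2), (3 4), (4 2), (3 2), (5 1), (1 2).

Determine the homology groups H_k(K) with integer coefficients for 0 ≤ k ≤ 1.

H_0 = Z,  H_1 = Z^2.

K has 5 vertices, 6 edges.
rank ∂_0 = 0, rank ∂_1 = 4 ⇒ b_0 = 5 − 0 − 4 = 1; all invariant factors of ∂_1 are 1 so no torsion. So H_0 ≅ Z.
rank ∂_1 = 4, rank ∂_2 = 0 ⇒ b_1 = 6 − 4 − 0 = 2. So H_1 ≅ Z^2.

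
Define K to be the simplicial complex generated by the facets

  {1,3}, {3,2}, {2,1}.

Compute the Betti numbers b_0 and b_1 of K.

Order the vertices as 1 < 2 < 3. Listing each simplex with vertices in this order, K has dimension 1 with simplices:

  0-simplices (3): [1], [2], [3]
  1-simplices (3): [1,2], [1,3], [2,3]

giving chain groups C_0 ≅ Z^3, C_1 ≅ Z^3.

∂_1: C_1 → C_0 maps an edge to its endpoints' difference, ∂[p,q] = q − p. For instance
  ∂[2,3] = [3] − [2].
As a 3×3 matrix over Z this has rank 2, with invariant factors (1,1).

Computing H_k = (kernel of ∂_k) / (image of ∂_{k+1}):

  H_0: rank C_0 − rank ∂_1 = 3 − 2 = 1, and the invariant factors of ∂_1 are all 1, so H_0 ≅ Z.
  H_1: rank ker ∂_1 − rank ∂_2 = (3 − 2) − 0 = 1, and there is no ∂_2, so H_1 ≅ Z.

As a check, the Euler characteristic is 3 − 3 = 0, which agrees with 1 − 1 = 0.

Hence the Betti numbers are b_0 = 1, b_1 = 1.

b_0 = 1, b_1 = 1.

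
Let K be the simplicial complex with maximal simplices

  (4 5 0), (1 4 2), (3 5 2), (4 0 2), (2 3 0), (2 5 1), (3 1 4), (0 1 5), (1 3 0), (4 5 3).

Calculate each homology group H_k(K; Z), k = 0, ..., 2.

Fix the vertex order 0 < 1 < 2 < 3 < 4 < 5 and write every simplex with vertices in increasing order. Then dim K = 2 and the simplices of K are:

  0-simplices (6): [0], [1], [2], [3], [4], [5]
  1-simplices (15): [0,1], [0,2], [0,3], [0,4], [0,5], [1,2], [1,3], [1,4], [1,5], [2,3], [2,4], [2,5], [3,4], [3,5], [4,5]
  2-simplices (10): [0,1,3], [0,1,5], [0,2,3], [0,2,4], [0,4,5], [1,2,4], [1,2,5], [1,3,4], [2,3,5], [3,4,5]

so the chain groups are C_0 ≅ Z^6, C_1 ≅ Z^15, C_2 ≅ Z^10.

The boundary map ∂_1: C_1 → C_0 is given by ∂[p,q] = [q] − [p].
The resulting 6×15 matrix has rank 5, and its Smith normal form has invariant factors (1,1,1,1,1).

Boundary ∂_2: C_2 → C_1 acts by ∂[p,q,r] = [q,r] − [p,r] + [p,q]. For instance
  ∂[0,1,3] = [1,3] − [0,3] + [0,1],
  ∂[1,2,5] = [2,5] − [1,5] + [1,2].
This gives a 15×10 integer matrix of rank 10; reducing to Smith normal form yields diagonal entries (1,1,1,1,1,1,1,1,1,2).

From H_k ≅ ker(∂_k) / im(∂_{k+1}) we obtain:

  H_0: rank C_0 − rank ∂_1 = 6 − 5 = 1, and the invariant factors of ∂_1 are all 1, so H_0 ≅ Z.
  H_1: rank ker ∂_1 − rank ∂_2 = (15 − 5) − 10 = 0, and ∂_2 has invariant factor 2 > 1, so H_1 ≅ Z/2.
  H_2: rank ker ∂_2 − rank ∂_3 = (10 − 10) − 0 = 0, and there is no ∂_3, so H_2 ≅ 0.

(K is a triangulation of the real projective plane RP^2.)

H_0 ≅ Z,  H_1 ≅ Z/2,  H_2 = 0.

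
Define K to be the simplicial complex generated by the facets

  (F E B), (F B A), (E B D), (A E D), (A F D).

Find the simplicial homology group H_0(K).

H_0 ≅ Z.

We work with the vertex ordering A < B < D < E < F. The simplices of K, each written with vertices in increasing order, are:

  0-simplices (5): A, B, D, E, F
  1-simplices (10): AB, AD, AE, AF, BD, BE, BF, DE, DF, EF
  2-simplices (5): ABF, ADE, ADF, BDE, BEF

Hence C_0 ≅ Z^5, C_1 ≅ Z^10, C_2 ≅ Z^5.

Boundary ∂_1: C_1 → C_0 sends each edge [p,q] (with p < q) to q − p. For instance
  ∂BE = E − B.
The resulting 5×10 matrix has rank 4, and its Smith normal form has invariant factors (1,1,1,1).

Boundary ∂_2: C_2 → C_1 sends each 2-simplex [p,q,r] to [q,r] − [p,r] + [p,q]. For instance
  ∂ABF = BF − AF + AB,
  ∂BDE = DE − BE + BD.
The 10×5 boundary matrix has rank 5 and Smith normal form diag(1,1,1,1,1).

Reading off H_k = ker ∂_k / im ∂_{k+1}:

  H_0: rank C_0 − rank ∂_1 = 5 − 4 = 1, and the invariant factors of ∂_1 are all 1, so H_0 = Z.

(K is a triangulation of the Möbius band.)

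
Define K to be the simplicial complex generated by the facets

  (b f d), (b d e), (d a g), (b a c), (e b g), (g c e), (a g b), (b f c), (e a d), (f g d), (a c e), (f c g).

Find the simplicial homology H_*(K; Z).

Fix the vertex order a < b < c < d < e < f < g and write every simplex with vertices in increasing order. Then dim K = 2 and the simplices of K are:

  0-simplices (7): a, b, c, d, e, f, g
  1-simplices (18): ab, ac, ad, ae, ag, bc, bd, be, bf, bg, ce, cf, cg, de, df, dg, eg, fg
  2-simplices (12): abc, abg, ace, ade, adg, bcf, bde, bdf, beg, ceg, cfg, dfg

giving chain groups C_0 ≅ Z^7, C_1 ≅ Z^18, C_2 ≅ Z^12.

Boundary ∂_1: C_1 → C_0 maps an edge to its endpoints' difference, ∂[p,q] = q − p. For instance
  ∂bc = c − b.
The 7×18 boundary matrix has rank 6 and Smith normal form diag(1,1,1,1,1,1).

∂_2: C_2 → C_1 acts by ∂[p,q,r] = [q,r] − [p,r] + [p,q]. For instance
  ∂dfg = fg − dg + df,
  ∂cfg = fg − cg + cf.
The 18×12 boundary matrix has rank 12 and Smith normal form diag(1,1,1,1,1,1,1,1,1,1,1,2).

Reading off H_k = ker ∂_k / im ∂_{k+1}:

  H_0: rank C_0 − rank ∂_1 = 7 − 6 = 1, and the invariant factors of ∂_1 are all 1, so H_0 = Z.
  H_1: rank ker ∂_1 − rank ∂_2 = (18 − 6) − 12 = 0, and ∂_2 has invariant factor 2 > 1, so H_1 = Z/2Z.
  H_2: rank ker ∂_2 − rank ∂_3 = (12 − 12) − 0 = 0, and there is no ∂_3, so H_2 = 0.

H_0 = Z,  H_1 = Z/2Z,  H_2 = 0.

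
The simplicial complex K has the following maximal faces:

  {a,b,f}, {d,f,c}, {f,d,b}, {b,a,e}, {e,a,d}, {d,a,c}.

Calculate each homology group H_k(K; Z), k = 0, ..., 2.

Take the total order a < b < c < d < e < f on the vertex set. Then K (dimension 2) consists of the simplices:

  0-simplices (6): a, b, c, d, e, f
  1-simplices (12): ab, ac, ad, ae, af, bd, be, bf, cd, cf, de, df
  2-simplices (6): abe, abf, acd, ade, bdf, cdf

so the chain groups are C_0 ≅ Z^6, C_1 ≅ Z^12, C_2 ≅ Z^6.

Boundary ∂_1: C_1 → C_0 is given by ∂[p,q] = [q] − [p].
This gives a 6×12 integer matrix of rank 5; reducing to Smith normal form yields diagonal entries (1,1,1,1,1).

∂_2: C_2 → C_1 sends each 2-simplex [p,q,r] to [q,r] − [p,r] + [p,q]. For instance
  ∂acd = cd − ad + ac,
  ∂abe = be − ae + ab.
The 12×6 boundary matrix has rank 6 and Smith normal form diag(1,1,1,1,1,1).

From H_k ≅ ker(∂_k) / im(∂_{k+1}) we obtain:

  H_0: rank C_0 − rank ∂_1 = 6 − 5 = 1, and the invariant factors of ∂_1 are all 1, so H_0 ≅ Z.
  H_1: rank ker ∂_1 − rank ∂_2 = (12 − 5) − 6 = 1, and the invariant factors of ∂_2 are all 1, so H_1 ≅ Z.
  H_2: rank ker ∂_2 − rank ∂_3 = (6 − 6) − 0 = 0, and there is no ∂_3, so H_2 ≅ 0.

(K is a triangulation of the cylinder S^1 x I.)

H_0 = Z,  H_1 = Z,  H_2 = 0.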